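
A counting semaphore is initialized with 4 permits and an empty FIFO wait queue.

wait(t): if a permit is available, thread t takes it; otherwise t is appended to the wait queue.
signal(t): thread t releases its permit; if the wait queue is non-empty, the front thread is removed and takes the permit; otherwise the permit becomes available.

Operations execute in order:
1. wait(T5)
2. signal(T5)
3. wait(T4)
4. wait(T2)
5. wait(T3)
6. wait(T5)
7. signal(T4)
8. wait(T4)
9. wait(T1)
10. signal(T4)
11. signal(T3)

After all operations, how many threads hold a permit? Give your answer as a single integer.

Step 1: wait(T5) -> count=3 queue=[] holders={T5}
Step 2: signal(T5) -> count=4 queue=[] holders={none}
Step 3: wait(T4) -> count=3 queue=[] holders={T4}
Step 4: wait(T2) -> count=2 queue=[] holders={T2,T4}
Step 5: wait(T3) -> count=1 queue=[] holders={T2,T3,T4}
Step 6: wait(T5) -> count=0 queue=[] holders={T2,T3,T4,T5}
Step 7: signal(T4) -> count=1 queue=[] holders={T2,T3,T5}
Step 8: wait(T4) -> count=0 queue=[] holders={T2,T3,T4,T5}
Step 9: wait(T1) -> count=0 queue=[T1] holders={T2,T3,T4,T5}
Step 10: signal(T4) -> count=0 queue=[] holders={T1,T2,T3,T5}
Step 11: signal(T3) -> count=1 queue=[] holders={T1,T2,T5}
Final holders: {T1,T2,T5} -> 3 thread(s)

Answer: 3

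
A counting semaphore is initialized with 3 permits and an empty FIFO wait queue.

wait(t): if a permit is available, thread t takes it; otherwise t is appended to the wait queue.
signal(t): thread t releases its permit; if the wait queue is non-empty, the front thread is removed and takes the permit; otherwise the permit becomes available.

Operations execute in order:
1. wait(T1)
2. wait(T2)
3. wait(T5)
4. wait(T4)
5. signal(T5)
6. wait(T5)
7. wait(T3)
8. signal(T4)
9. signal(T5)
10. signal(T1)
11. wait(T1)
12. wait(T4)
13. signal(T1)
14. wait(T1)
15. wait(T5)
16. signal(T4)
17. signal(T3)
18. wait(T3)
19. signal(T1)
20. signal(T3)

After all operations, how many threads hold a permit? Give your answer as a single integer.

Answer: 2

Derivation:
Step 1: wait(T1) -> count=2 queue=[] holders={T1}
Step 2: wait(T2) -> count=1 queue=[] holders={T1,T2}
Step 3: wait(T5) -> count=0 queue=[] holders={T1,T2,T5}
Step 4: wait(T4) -> count=0 queue=[T4] holders={T1,T2,T5}
Step 5: signal(T5) -> count=0 queue=[] holders={T1,T2,T4}
Step 6: wait(T5) -> count=0 queue=[T5] holders={T1,T2,T4}
Step 7: wait(T3) -> count=0 queue=[T5,T3] holders={T1,T2,T4}
Step 8: signal(T4) -> count=0 queue=[T3] holders={T1,T2,T5}
Step 9: signal(T5) -> count=0 queue=[] holders={T1,T2,T3}
Step 10: signal(T1) -> count=1 queue=[] holders={T2,T3}
Step 11: wait(T1) -> count=0 queue=[] holders={T1,T2,T3}
Step 12: wait(T4) -> count=0 queue=[T4] holders={T1,T2,T3}
Step 13: signal(T1) -> count=0 queue=[] holders={T2,T3,T4}
Step 14: wait(T1) -> count=0 queue=[T1] holders={T2,T3,T4}
Step 15: wait(T5) -> count=0 queue=[T1,T5] holders={T2,T3,T4}
Step 16: signal(T4) -> count=0 queue=[T5] holders={T1,T2,T3}
Step 17: signal(T3) -> count=0 queue=[] holders={T1,T2,T5}
Step 18: wait(T3) -> count=0 queue=[T3] holders={T1,T2,T5}
Step 19: signal(T1) -> count=0 queue=[] holders={T2,T3,T5}
Step 20: signal(T3) -> count=1 queue=[] holders={T2,T5}
Final holders: {T2,T5} -> 2 thread(s)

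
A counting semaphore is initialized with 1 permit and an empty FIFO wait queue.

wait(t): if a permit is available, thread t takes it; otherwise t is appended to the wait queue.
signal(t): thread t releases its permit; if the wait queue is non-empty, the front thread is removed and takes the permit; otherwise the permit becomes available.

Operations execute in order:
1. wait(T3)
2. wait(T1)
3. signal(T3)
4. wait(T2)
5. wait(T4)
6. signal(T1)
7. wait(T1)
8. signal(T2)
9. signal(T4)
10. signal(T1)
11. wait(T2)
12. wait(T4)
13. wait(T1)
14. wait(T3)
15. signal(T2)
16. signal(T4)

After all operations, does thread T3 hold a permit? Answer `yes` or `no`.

Answer: no

Derivation:
Step 1: wait(T3) -> count=0 queue=[] holders={T3}
Step 2: wait(T1) -> count=0 queue=[T1] holders={T3}
Step 3: signal(T3) -> count=0 queue=[] holders={T1}
Step 4: wait(T2) -> count=0 queue=[T2] holders={T1}
Step 5: wait(T4) -> count=0 queue=[T2,T4] holders={T1}
Step 6: signal(T1) -> count=0 queue=[T4] holders={T2}
Step 7: wait(T1) -> count=0 queue=[T4,T1] holders={T2}
Step 8: signal(T2) -> count=0 queue=[T1] holders={T4}
Step 9: signal(T4) -> count=0 queue=[] holders={T1}
Step 10: signal(T1) -> count=1 queue=[] holders={none}
Step 11: wait(T2) -> count=0 queue=[] holders={T2}
Step 12: wait(T4) -> count=0 queue=[T4] holders={T2}
Step 13: wait(T1) -> count=0 queue=[T4,T1] holders={T2}
Step 14: wait(T3) -> count=0 queue=[T4,T1,T3] holders={T2}
Step 15: signal(T2) -> count=0 queue=[T1,T3] holders={T4}
Step 16: signal(T4) -> count=0 queue=[T3] holders={T1}
Final holders: {T1} -> T3 not in holders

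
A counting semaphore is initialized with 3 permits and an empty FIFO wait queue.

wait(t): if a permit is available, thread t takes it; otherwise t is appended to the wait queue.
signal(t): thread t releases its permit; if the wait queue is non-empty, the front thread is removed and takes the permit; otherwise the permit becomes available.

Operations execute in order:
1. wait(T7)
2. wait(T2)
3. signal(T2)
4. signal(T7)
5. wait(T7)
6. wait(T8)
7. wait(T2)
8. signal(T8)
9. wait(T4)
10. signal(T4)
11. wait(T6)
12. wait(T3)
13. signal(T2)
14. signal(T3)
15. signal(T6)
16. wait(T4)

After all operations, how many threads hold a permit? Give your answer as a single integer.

Answer: 2

Derivation:
Step 1: wait(T7) -> count=2 queue=[] holders={T7}
Step 2: wait(T2) -> count=1 queue=[] holders={T2,T7}
Step 3: signal(T2) -> count=2 queue=[] holders={T7}
Step 4: signal(T7) -> count=3 queue=[] holders={none}
Step 5: wait(T7) -> count=2 queue=[] holders={T7}
Step 6: wait(T8) -> count=1 queue=[] holders={T7,T8}
Step 7: wait(T2) -> count=0 queue=[] holders={T2,T7,T8}
Step 8: signal(T8) -> count=1 queue=[] holders={T2,T7}
Step 9: wait(T4) -> count=0 queue=[] holders={T2,T4,T7}
Step 10: signal(T4) -> count=1 queue=[] holders={T2,T7}
Step 11: wait(T6) -> count=0 queue=[] holders={T2,T6,T7}
Step 12: wait(T3) -> count=0 queue=[T3] holders={T2,T6,T7}
Step 13: signal(T2) -> count=0 queue=[] holders={T3,T6,T7}
Step 14: signal(T3) -> count=1 queue=[] holders={T6,T7}
Step 15: signal(T6) -> count=2 queue=[] holders={T7}
Step 16: wait(T4) -> count=1 queue=[] holders={T4,T7}
Final holders: {T4,T7} -> 2 thread(s)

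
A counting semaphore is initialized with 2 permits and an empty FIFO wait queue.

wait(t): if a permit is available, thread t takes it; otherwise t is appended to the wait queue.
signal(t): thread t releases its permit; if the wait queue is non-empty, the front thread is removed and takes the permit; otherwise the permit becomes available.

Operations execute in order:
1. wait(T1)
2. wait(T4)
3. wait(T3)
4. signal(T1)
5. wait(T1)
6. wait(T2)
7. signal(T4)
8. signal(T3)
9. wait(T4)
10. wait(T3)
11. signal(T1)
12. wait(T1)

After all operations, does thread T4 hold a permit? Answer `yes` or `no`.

Step 1: wait(T1) -> count=1 queue=[] holders={T1}
Step 2: wait(T4) -> count=0 queue=[] holders={T1,T4}
Step 3: wait(T3) -> count=0 queue=[T3] holders={T1,T4}
Step 4: signal(T1) -> count=0 queue=[] holders={T3,T4}
Step 5: wait(T1) -> count=0 queue=[T1] holders={T3,T4}
Step 6: wait(T2) -> count=0 queue=[T1,T2] holders={T3,T4}
Step 7: signal(T4) -> count=0 queue=[T2] holders={T1,T3}
Step 8: signal(T3) -> count=0 queue=[] holders={T1,T2}
Step 9: wait(T4) -> count=0 queue=[T4] holders={T1,T2}
Step 10: wait(T3) -> count=0 queue=[T4,T3] holders={T1,T2}
Step 11: signal(T1) -> count=0 queue=[T3] holders={T2,T4}
Step 12: wait(T1) -> count=0 queue=[T3,T1] holders={T2,T4}
Final holders: {T2,T4} -> T4 in holders

Answer: yes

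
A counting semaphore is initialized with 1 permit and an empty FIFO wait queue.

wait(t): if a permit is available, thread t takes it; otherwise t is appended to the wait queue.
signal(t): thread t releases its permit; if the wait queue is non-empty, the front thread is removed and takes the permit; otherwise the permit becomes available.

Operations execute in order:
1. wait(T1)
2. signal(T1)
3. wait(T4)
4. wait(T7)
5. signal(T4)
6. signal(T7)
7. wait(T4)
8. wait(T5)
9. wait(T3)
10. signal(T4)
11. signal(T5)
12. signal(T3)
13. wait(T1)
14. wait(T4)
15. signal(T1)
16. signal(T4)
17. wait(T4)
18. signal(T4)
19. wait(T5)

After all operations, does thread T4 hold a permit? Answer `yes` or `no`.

Step 1: wait(T1) -> count=0 queue=[] holders={T1}
Step 2: signal(T1) -> count=1 queue=[] holders={none}
Step 3: wait(T4) -> count=0 queue=[] holders={T4}
Step 4: wait(T7) -> count=0 queue=[T7] holders={T4}
Step 5: signal(T4) -> count=0 queue=[] holders={T7}
Step 6: signal(T7) -> count=1 queue=[] holders={none}
Step 7: wait(T4) -> count=0 queue=[] holders={T4}
Step 8: wait(T5) -> count=0 queue=[T5] holders={T4}
Step 9: wait(T3) -> count=0 queue=[T5,T3] holders={T4}
Step 10: signal(T4) -> count=0 queue=[T3] holders={T5}
Step 11: signal(T5) -> count=0 queue=[] holders={T3}
Step 12: signal(T3) -> count=1 queue=[] holders={none}
Step 13: wait(T1) -> count=0 queue=[] holders={T1}
Step 14: wait(T4) -> count=0 queue=[T4] holders={T1}
Step 15: signal(T1) -> count=0 queue=[] holders={T4}
Step 16: signal(T4) -> count=1 queue=[] holders={none}
Step 17: wait(T4) -> count=0 queue=[] holders={T4}
Step 18: signal(T4) -> count=1 queue=[] holders={none}
Step 19: wait(T5) -> count=0 queue=[] holders={T5}
Final holders: {T5} -> T4 not in holders

Answer: no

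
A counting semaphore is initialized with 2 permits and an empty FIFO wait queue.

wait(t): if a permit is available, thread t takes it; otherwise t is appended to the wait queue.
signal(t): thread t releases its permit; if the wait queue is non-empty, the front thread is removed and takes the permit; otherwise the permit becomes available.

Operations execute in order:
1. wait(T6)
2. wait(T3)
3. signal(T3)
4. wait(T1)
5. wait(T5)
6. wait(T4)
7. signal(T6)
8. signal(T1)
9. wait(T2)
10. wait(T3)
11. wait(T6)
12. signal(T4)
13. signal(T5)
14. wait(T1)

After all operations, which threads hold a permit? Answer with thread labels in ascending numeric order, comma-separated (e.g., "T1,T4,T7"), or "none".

Answer: T2,T3

Derivation:
Step 1: wait(T6) -> count=1 queue=[] holders={T6}
Step 2: wait(T3) -> count=0 queue=[] holders={T3,T6}
Step 3: signal(T3) -> count=1 queue=[] holders={T6}
Step 4: wait(T1) -> count=0 queue=[] holders={T1,T6}
Step 5: wait(T5) -> count=0 queue=[T5] holders={T1,T6}
Step 6: wait(T4) -> count=0 queue=[T5,T4] holders={T1,T6}
Step 7: signal(T6) -> count=0 queue=[T4] holders={T1,T5}
Step 8: signal(T1) -> count=0 queue=[] holders={T4,T5}
Step 9: wait(T2) -> count=0 queue=[T2] holders={T4,T5}
Step 10: wait(T3) -> count=0 queue=[T2,T3] holders={T4,T5}
Step 11: wait(T6) -> count=0 queue=[T2,T3,T6] holders={T4,T5}
Step 12: signal(T4) -> count=0 queue=[T3,T6] holders={T2,T5}
Step 13: signal(T5) -> count=0 queue=[T6] holders={T2,T3}
Step 14: wait(T1) -> count=0 queue=[T6,T1] holders={T2,T3}
Final holders: T2,T3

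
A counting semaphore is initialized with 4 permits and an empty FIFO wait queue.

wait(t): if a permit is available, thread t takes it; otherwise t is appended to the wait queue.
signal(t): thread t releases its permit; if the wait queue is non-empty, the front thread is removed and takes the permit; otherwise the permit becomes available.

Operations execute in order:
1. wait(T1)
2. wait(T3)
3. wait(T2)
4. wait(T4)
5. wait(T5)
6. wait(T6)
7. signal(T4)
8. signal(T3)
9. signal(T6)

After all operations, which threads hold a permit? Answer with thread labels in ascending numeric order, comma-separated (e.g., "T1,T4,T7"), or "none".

Answer: T1,T2,T5

Derivation:
Step 1: wait(T1) -> count=3 queue=[] holders={T1}
Step 2: wait(T3) -> count=2 queue=[] holders={T1,T3}
Step 3: wait(T2) -> count=1 queue=[] holders={T1,T2,T3}
Step 4: wait(T4) -> count=0 queue=[] holders={T1,T2,T3,T4}
Step 5: wait(T5) -> count=0 queue=[T5] holders={T1,T2,T3,T4}
Step 6: wait(T6) -> count=0 queue=[T5,T6] holders={T1,T2,T3,T4}
Step 7: signal(T4) -> count=0 queue=[T6] holders={T1,T2,T3,T5}
Step 8: signal(T3) -> count=0 queue=[] holders={T1,T2,T5,T6}
Step 9: signal(T6) -> count=1 queue=[] holders={T1,T2,T5}
Final holders: T1,T2,T5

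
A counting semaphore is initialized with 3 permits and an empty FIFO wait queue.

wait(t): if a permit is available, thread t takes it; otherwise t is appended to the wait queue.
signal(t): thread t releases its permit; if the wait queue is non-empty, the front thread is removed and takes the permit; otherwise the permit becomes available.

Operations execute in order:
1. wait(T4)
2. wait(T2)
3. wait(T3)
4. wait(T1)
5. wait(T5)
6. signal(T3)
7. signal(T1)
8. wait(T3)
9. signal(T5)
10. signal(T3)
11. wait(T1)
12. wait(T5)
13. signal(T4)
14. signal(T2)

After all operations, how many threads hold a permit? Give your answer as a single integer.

Answer: 2

Derivation:
Step 1: wait(T4) -> count=2 queue=[] holders={T4}
Step 2: wait(T2) -> count=1 queue=[] holders={T2,T4}
Step 3: wait(T3) -> count=0 queue=[] holders={T2,T3,T4}
Step 4: wait(T1) -> count=0 queue=[T1] holders={T2,T3,T4}
Step 5: wait(T5) -> count=0 queue=[T1,T5] holders={T2,T3,T4}
Step 6: signal(T3) -> count=0 queue=[T5] holders={T1,T2,T4}
Step 7: signal(T1) -> count=0 queue=[] holders={T2,T4,T5}
Step 8: wait(T3) -> count=0 queue=[T3] holders={T2,T4,T5}
Step 9: signal(T5) -> count=0 queue=[] holders={T2,T3,T4}
Step 10: signal(T3) -> count=1 queue=[] holders={T2,T4}
Step 11: wait(T1) -> count=0 queue=[] holders={T1,T2,T4}
Step 12: wait(T5) -> count=0 queue=[T5] holders={T1,T2,T4}
Step 13: signal(T4) -> count=0 queue=[] holders={T1,T2,T5}
Step 14: signal(T2) -> count=1 queue=[] holders={T1,T5}
Final holders: {T1,T5} -> 2 thread(s)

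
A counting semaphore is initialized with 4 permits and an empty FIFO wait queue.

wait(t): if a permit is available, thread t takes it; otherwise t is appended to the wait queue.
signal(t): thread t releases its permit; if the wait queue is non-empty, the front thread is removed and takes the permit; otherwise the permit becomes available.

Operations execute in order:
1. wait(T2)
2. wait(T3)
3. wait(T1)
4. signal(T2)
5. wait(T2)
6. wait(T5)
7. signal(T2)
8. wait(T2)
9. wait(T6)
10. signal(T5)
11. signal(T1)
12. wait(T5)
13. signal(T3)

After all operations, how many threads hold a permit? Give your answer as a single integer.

Answer: 3

Derivation:
Step 1: wait(T2) -> count=3 queue=[] holders={T2}
Step 2: wait(T3) -> count=2 queue=[] holders={T2,T3}
Step 3: wait(T1) -> count=1 queue=[] holders={T1,T2,T3}
Step 4: signal(T2) -> count=2 queue=[] holders={T1,T3}
Step 5: wait(T2) -> count=1 queue=[] holders={T1,T2,T3}
Step 6: wait(T5) -> count=0 queue=[] holders={T1,T2,T3,T5}
Step 7: signal(T2) -> count=1 queue=[] holders={T1,T3,T5}
Step 8: wait(T2) -> count=0 queue=[] holders={T1,T2,T3,T5}
Step 9: wait(T6) -> count=0 queue=[T6] holders={T1,T2,T3,T5}
Step 10: signal(T5) -> count=0 queue=[] holders={T1,T2,T3,T6}
Step 11: signal(T1) -> count=1 queue=[] holders={T2,T3,T6}
Step 12: wait(T5) -> count=0 queue=[] holders={T2,T3,T5,T6}
Step 13: signal(T3) -> count=1 queue=[] holders={T2,T5,T6}
Final holders: {T2,T5,T6} -> 3 thread(s)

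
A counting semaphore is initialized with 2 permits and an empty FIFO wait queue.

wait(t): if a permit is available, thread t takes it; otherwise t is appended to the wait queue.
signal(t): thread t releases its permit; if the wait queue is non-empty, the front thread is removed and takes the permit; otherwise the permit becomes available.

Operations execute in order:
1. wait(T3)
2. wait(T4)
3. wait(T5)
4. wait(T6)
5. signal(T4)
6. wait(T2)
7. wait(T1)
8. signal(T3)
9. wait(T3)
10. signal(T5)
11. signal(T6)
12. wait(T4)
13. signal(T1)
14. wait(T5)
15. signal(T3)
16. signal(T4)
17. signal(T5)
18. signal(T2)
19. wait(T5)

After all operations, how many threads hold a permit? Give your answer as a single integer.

Answer: 1

Derivation:
Step 1: wait(T3) -> count=1 queue=[] holders={T3}
Step 2: wait(T4) -> count=0 queue=[] holders={T3,T4}
Step 3: wait(T5) -> count=0 queue=[T5] holders={T3,T4}
Step 4: wait(T6) -> count=0 queue=[T5,T6] holders={T3,T4}
Step 5: signal(T4) -> count=0 queue=[T6] holders={T3,T5}
Step 6: wait(T2) -> count=0 queue=[T6,T2] holders={T3,T5}
Step 7: wait(T1) -> count=0 queue=[T6,T2,T1] holders={T3,T5}
Step 8: signal(T3) -> count=0 queue=[T2,T1] holders={T5,T6}
Step 9: wait(T3) -> count=0 queue=[T2,T1,T3] holders={T5,T6}
Step 10: signal(T5) -> count=0 queue=[T1,T3] holders={T2,T6}
Step 11: signal(T6) -> count=0 queue=[T3] holders={T1,T2}
Step 12: wait(T4) -> count=0 queue=[T3,T4] holders={T1,T2}
Step 13: signal(T1) -> count=0 queue=[T4] holders={T2,T3}
Step 14: wait(T5) -> count=0 queue=[T4,T5] holders={T2,T3}
Step 15: signal(T3) -> count=0 queue=[T5] holders={T2,T4}
Step 16: signal(T4) -> count=0 queue=[] holders={T2,T5}
Step 17: signal(T5) -> count=1 queue=[] holders={T2}
Step 18: signal(T2) -> count=2 queue=[] holders={none}
Step 19: wait(T5) -> count=1 queue=[] holders={T5}
Final holders: {T5} -> 1 thread(s)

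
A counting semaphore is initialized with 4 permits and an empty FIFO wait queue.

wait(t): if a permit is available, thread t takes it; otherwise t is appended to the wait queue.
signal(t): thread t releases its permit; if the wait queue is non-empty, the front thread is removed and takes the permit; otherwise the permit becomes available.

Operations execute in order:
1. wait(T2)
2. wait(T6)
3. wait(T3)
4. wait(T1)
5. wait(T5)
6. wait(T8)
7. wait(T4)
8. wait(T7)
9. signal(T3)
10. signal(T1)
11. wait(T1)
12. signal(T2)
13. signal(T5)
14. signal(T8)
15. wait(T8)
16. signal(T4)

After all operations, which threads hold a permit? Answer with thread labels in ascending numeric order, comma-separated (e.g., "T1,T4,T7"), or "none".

Answer: T1,T6,T7,T8

Derivation:
Step 1: wait(T2) -> count=3 queue=[] holders={T2}
Step 2: wait(T6) -> count=2 queue=[] holders={T2,T6}
Step 3: wait(T3) -> count=1 queue=[] holders={T2,T3,T6}
Step 4: wait(T1) -> count=0 queue=[] holders={T1,T2,T3,T6}
Step 5: wait(T5) -> count=0 queue=[T5] holders={T1,T2,T3,T6}
Step 6: wait(T8) -> count=0 queue=[T5,T8] holders={T1,T2,T3,T6}
Step 7: wait(T4) -> count=0 queue=[T5,T8,T4] holders={T1,T2,T3,T6}
Step 8: wait(T7) -> count=0 queue=[T5,T8,T4,T7] holders={T1,T2,T3,T6}
Step 9: signal(T3) -> count=0 queue=[T8,T4,T7] holders={T1,T2,T5,T6}
Step 10: signal(T1) -> count=0 queue=[T4,T7] holders={T2,T5,T6,T8}
Step 11: wait(T1) -> count=0 queue=[T4,T7,T1] holders={T2,T5,T6,T8}
Step 12: signal(T2) -> count=0 queue=[T7,T1] holders={T4,T5,T6,T8}
Step 13: signal(T5) -> count=0 queue=[T1] holders={T4,T6,T7,T8}
Step 14: signal(T8) -> count=0 queue=[] holders={T1,T4,T6,T7}
Step 15: wait(T8) -> count=0 queue=[T8] holders={T1,T4,T6,T7}
Step 16: signal(T4) -> count=0 queue=[] holders={T1,T6,T7,T8}
Final holders: T1,T6,T7,T8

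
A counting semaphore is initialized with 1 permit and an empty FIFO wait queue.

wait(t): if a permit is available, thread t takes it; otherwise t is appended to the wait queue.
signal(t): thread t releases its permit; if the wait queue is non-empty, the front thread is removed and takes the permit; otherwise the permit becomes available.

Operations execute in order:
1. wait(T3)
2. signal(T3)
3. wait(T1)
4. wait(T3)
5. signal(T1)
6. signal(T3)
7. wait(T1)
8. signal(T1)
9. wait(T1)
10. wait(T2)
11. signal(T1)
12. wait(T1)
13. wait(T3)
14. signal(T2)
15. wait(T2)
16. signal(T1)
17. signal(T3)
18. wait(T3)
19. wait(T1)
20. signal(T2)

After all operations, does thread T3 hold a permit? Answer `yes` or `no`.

Step 1: wait(T3) -> count=0 queue=[] holders={T3}
Step 2: signal(T3) -> count=1 queue=[] holders={none}
Step 3: wait(T1) -> count=0 queue=[] holders={T1}
Step 4: wait(T3) -> count=0 queue=[T3] holders={T1}
Step 5: signal(T1) -> count=0 queue=[] holders={T3}
Step 6: signal(T3) -> count=1 queue=[] holders={none}
Step 7: wait(T1) -> count=0 queue=[] holders={T1}
Step 8: signal(T1) -> count=1 queue=[] holders={none}
Step 9: wait(T1) -> count=0 queue=[] holders={T1}
Step 10: wait(T2) -> count=0 queue=[T2] holders={T1}
Step 11: signal(T1) -> count=0 queue=[] holders={T2}
Step 12: wait(T1) -> count=0 queue=[T1] holders={T2}
Step 13: wait(T3) -> count=0 queue=[T1,T3] holders={T2}
Step 14: signal(T2) -> count=0 queue=[T3] holders={T1}
Step 15: wait(T2) -> count=0 queue=[T3,T2] holders={T1}
Step 16: signal(T1) -> count=0 queue=[T2] holders={T3}
Step 17: signal(T3) -> count=0 queue=[] holders={T2}
Step 18: wait(T3) -> count=0 queue=[T3] holders={T2}
Step 19: wait(T1) -> count=0 queue=[T3,T1] holders={T2}
Step 20: signal(T2) -> count=0 queue=[T1] holders={T3}
Final holders: {T3} -> T3 in holders

Answer: yes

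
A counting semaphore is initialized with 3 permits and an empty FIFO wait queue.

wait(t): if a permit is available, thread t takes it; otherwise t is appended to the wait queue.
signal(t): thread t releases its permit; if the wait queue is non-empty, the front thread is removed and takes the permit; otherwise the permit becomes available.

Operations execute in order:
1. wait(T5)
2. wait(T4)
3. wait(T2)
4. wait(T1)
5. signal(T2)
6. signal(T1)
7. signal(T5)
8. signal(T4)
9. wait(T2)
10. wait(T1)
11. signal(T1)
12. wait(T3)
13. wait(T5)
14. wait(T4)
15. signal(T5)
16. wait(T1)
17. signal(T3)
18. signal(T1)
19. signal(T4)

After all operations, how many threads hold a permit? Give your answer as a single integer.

Answer: 1

Derivation:
Step 1: wait(T5) -> count=2 queue=[] holders={T5}
Step 2: wait(T4) -> count=1 queue=[] holders={T4,T5}
Step 3: wait(T2) -> count=0 queue=[] holders={T2,T4,T5}
Step 4: wait(T1) -> count=0 queue=[T1] holders={T2,T4,T5}
Step 5: signal(T2) -> count=0 queue=[] holders={T1,T4,T5}
Step 6: signal(T1) -> count=1 queue=[] holders={T4,T5}
Step 7: signal(T5) -> count=2 queue=[] holders={T4}
Step 8: signal(T4) -> count=3 queue=[] holders={none}
Step 9: wait(T2) -> count=2 queue=[] holders={T2}
Step 10: wait(T1) -> count=1 queue=[] holders={T1,T2}
Step 11: signal(T1) -> count=2 queue=[] holders={T2}
Step 12: wait(T3) -> count=1 queue=[] holders={T2,T3}
Step 13: wait(T5) -> count=0 queue=[] holders={T2,T3,T5}
Step 14: wait(T4) -> count=0 queue=[T4] holders={T2,T3,T5}
Step 15: signal(T5) -> count=0 queue=[] holders={T2,T3,T4}
Step 16: wait(T1) -> count=0 queue=[T1] holders={T2,T3,T4}
Step 17: signal(T3) -> count=0 queue=[] holders={T1,T2,T4}
Step 18: signal(T1) -> count=1 queue=[] holders={T2,T4}
Step 19: signal(T4) -> count=2 queue=[] holders={T2}
Final holders: {T2} -> 1 thread(s)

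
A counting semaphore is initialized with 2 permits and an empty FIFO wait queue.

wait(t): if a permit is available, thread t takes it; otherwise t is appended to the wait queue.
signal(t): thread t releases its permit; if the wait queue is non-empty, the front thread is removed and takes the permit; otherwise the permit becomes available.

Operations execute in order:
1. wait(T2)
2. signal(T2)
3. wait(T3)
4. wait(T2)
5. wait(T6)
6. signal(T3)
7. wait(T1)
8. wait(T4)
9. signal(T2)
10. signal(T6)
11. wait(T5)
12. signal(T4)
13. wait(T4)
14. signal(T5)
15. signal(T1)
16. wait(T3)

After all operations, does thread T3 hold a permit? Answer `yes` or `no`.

Step 1: wait(T2) -> count=1 queue=[] holders={T2}
Step 2: signal(T2) -> count=2 queue=[] holders={none}
Step 3: wait(T3) -> count=1 queue=[] holders={T3}
Step 4: wait(T2) -> count=0 queue=[] holders={T2,T3}
Step 5: wait(T6) -> count=0 queue=[T6] holders={T2,T3}
Step 6: signal(T3) -> count=0 queue=[] holders={T2,T6}
Step 7: wait(T1) -> count=0 queue=[T1] holders={T2,T6}
Step 8: wait(T4) -> count=0 queue=[T1,T4] holders={T2,T6}
Step 9: signal(T2) -> count=0 queue=[T4] holders={T1,T6}
Step 10: signal(T6) -> count=0 queue=[] holders={T1,T4}
Step 11: wait(T5) -> count=0 queue=[T5] holders={T1,T4}
Step 12: signal(T4) -> count=0 queue=[] holders={T1,T5}
Step 13: wait(T4) -> count=0 queue=[T4] holders={T1,T5}
Step 14: signal(T5) -> count=0 queue=[] holders={T1,T4}
Step 15: signal(T1) -> count=1 queue=[] holders={T4}
Step 16: wait(T3) -> count=0 queue=[] holders={T3,T4}
Final holders: {T3,T4} -> T3 in holders

Answer: yes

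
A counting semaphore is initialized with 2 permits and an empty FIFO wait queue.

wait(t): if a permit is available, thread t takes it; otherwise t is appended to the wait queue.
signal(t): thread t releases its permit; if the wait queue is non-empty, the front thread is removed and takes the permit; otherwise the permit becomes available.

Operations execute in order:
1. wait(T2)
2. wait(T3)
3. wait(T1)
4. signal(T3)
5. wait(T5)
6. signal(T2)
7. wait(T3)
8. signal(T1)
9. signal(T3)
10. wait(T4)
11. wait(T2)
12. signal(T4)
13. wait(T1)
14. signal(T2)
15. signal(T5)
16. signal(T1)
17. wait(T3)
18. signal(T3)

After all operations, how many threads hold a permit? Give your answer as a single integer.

Step 1: wait(T2) -> count=1 queue=[] holders={T2}
Step 2: wait(T3) -> count=0 queue=[] holders={T2,T3}
Step 3: wait(T1) -> count=0 queue=[T1] holders={T2,T3}
Step 4: signal(T3) -> count=0 queue=[] holders={T1,T2}
Step 5: wait(T5) -> count=0 queue=[T5] holders={T1,T2}
Step 6: signal(T2) -> count=0 queue=[] holders={T1,T5}
Step 7: wait(T3) -> count=0 queue=[T3] holders={T1,T5}
Step 8: signal(T1) -> count=0 queue=[] holders={T3,T5}
Step 9: signal(T3) -> count=1 queue=[] holders={T5}
Step 10: wait(T4) -> count=0 queue=[] holders={T4,T5}
Step 11: wait(T2) -> count=0 queue=[T2] holders={T4,T5}
Step 12: signal(T4) -> count=0 queue=[] holders={T2,T5}
Step 13: wait(T1) -> count=0 queue=[T1] holders={T2,T5}
Step 14: signal(T2) -> count=0 queue=[] holders={T1,T5}
Step 15: signal(T5) -> count=1 queue=[] holders={T1}
Step 16: signal(T1) -> count=2 queue=[] holders={none}
Step 17: wait(T3) -> count=1 queue=[] holders={T3}
Step 18: signal(T3) -> count=2 queue=[] holders={none}
Final holders: {none} -> 0 thread(s)

Answer: 0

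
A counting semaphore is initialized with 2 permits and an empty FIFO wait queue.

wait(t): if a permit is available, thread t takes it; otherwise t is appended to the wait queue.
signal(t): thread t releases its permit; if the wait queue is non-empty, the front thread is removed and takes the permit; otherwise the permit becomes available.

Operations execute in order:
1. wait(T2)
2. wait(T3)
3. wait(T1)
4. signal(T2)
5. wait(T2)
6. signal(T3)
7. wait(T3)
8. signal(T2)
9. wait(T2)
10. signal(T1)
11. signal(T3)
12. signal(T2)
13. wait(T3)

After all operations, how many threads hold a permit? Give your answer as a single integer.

Answer: 1

Derivation:
Step 1: wait(T2) -> count=1 queue=[] holders={T2}
Step 2: wait(T3) -> count=0 queue=[] holders={T2,T3}
Step 3: wait(T1) -> count=0 queue=[T1] holders={T2,T3}
Step 4: signal(T2) -> count=0 queue=[] holders={T1,T3}
Step 5: wait(T2) -> count=0 queue=[T2] holders={T1,T3}
Step 6: signal(T3) -> count=0 queue=[] holders={T1,T2}
Step 7: wait(T3) -> count=0 queue=[T3] holders={T1,T2}
Step 8: signal(T2) -> count=0 queue=[] holders={T1,T3}
Step 9: wait(T2) -> count=0 queue=[T2] holders={T1,T3}
Step 10: signal(T1) -> count=0 queue=[] holders={T2,T3}
Step 11: signal(T3) -> count=1 queue=[] holders={T2}
Step 12: signal(T2) -> count=2 queue=[] holders={none}
Step 13: wait(T3) -> count=1 queue=[] holders={T3}
Final holders: {T3} -> 1 thread(s)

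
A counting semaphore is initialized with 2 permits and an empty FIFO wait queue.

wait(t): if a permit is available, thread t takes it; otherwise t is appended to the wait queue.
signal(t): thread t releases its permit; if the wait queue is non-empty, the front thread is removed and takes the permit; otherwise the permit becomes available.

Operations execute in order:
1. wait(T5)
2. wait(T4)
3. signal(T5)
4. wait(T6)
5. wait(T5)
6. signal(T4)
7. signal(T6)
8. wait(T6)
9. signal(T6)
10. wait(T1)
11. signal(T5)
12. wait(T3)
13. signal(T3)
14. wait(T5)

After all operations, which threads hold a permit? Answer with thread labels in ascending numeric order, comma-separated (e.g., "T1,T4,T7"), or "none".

Answer: T1,T5

Derivation:
Step 1: wait(T5) -> count=1 queue=[] holders={T5}
Step 2: wait(T4) -> count=0 queue=[] holders={T4,T5}
Step 3: signal(T5) -> count=1 queue=[] holders={T4}
Step 4: wait(T6) -> count=0 queue=[] holders={T4,T6}
Step 5: wait(T5) -> count=0 queue=[T5] holders={T4,T6}
Step 6: signal(T4) -> count=0 queue=[] holders={T5,T6}
Step 7: signal(T6) -> count=1 queue=[] holders={T5}
Step 8: wait(T6) -> count=0 queue=[] holders={T5,T6}
Step 9: signal(T6) -> count=1 queue=[] holders={T5}
Step 10: wait(T1) -> count=0 queue=[] holders={T1,T5}
Step 11: signal(T5) -> count=1 queue=[] holders={T1}
Step 12: wait(T3) -> count=0 queue=[] holders={T1,T3}
Step 13: signal(T3) -> count=1 queue=[] holders={T1}
Step 14: wait(T5) -> count=0 queue=[] holders={T1,T5}
Final holders: T1,T5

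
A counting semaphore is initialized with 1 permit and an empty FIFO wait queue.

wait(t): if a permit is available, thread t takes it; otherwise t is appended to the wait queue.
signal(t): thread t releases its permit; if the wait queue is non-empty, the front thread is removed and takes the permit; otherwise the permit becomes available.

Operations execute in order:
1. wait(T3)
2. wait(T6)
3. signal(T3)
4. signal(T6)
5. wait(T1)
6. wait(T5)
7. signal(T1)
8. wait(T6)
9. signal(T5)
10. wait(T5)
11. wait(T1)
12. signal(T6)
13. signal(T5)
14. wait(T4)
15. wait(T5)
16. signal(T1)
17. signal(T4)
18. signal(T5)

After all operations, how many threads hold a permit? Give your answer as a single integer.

Step 1: wait(T3) -> count=0 queue=[] holders={T3}
Step 2: wait(T6) -> count=0 queue=[T6] holders={T3}
Step 3: signal(T3) -> count=0 queue=[] holders={T6}
Step 4: signal(T6) -> count=1 queue=[] holders={none}
Step 5: wait(T1) -> count=0 queue=[] holders={T1}
Step 6: wait(T5) -> count=0 queue=[T5] holders={T1}
Step 7: signal(T1) -> count=0 queue=[] holders={T5}
Step 8: wait(T6) -> count=0 queue=[T6] holders={T5}
Step 9: signal(T5) -> count=0 queue=[] holders={T6}
Step 10: wait(T5) -> count=0 queue=[T5] holders={T6}
Step 11: wait(T1) -> count=0 queue=[T5,T1] holders={T6}
Step 12: signal(T6) -> count=0 queue=[T1] holders={T5}
Step 13: signal(T5) -> count=0 queue=[] holders={T1}
Step 14: wait(T4) -> count=0 queue=[T4] holders={T1}
Step 15: wait(T5) -> count=0 queue=[T4,T5] holders={T1}
Step 16: signal(T1) -> count=0 queue=[T5] holders={T4}
Step 17: signal(T4) -> count=0 queue=[] holders={T5}
Step 18: signal(T5) -> count=1 queue=[] holders={none}
Final holders: {none} -> 0 thread(s)

Answer: 0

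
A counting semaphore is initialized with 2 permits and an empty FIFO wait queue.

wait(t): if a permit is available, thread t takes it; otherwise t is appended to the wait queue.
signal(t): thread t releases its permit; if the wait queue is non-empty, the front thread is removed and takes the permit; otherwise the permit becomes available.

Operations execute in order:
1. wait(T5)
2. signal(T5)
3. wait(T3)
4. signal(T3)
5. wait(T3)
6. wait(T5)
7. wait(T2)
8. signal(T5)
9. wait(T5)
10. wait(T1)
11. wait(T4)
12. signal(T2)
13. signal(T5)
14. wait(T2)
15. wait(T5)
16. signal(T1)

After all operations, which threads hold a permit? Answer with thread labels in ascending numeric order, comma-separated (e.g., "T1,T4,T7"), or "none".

Step 1: wait(T5) -> count=1 queue=[] holders={T5}
Step 2: signal(T5) -> count=2 queue=[] holders={none}
Step 3: wait(T3) -> count=1 queue=[] holders={T3}
Step 4: signal(T3) -> count=2 queue=[] holders={none}
Step 5: wait(T3) -> count=1 queue=[] holders={T3}
Step 6: wait(T5) -> count=0 queue=[] holders={T3,T5}
Step 7: wait(T2) -> count=0 queue=[T2] holders={T3,T5}
Step 8: signal(T5) -> count=0 queue=[] holders={T2,T3}
Step 9: wait(T5) -> count=0 queue=[T5] holders={T2,T3}
Step 10: wait(T1) -> count=0 queue=[T5,T1] holders={T2,T3}
Step 11: wait(T4) -> count=0 queue=[T5,T1,T4] holders={T2,T3}
Step 12: signal(T2) -> count=0 queue=[T1,T4] holders={T3,T5}
Step 13: signal(T5) -> count=0 queue=[T4] holders={T1,T3}
Step 14: wait(T2) -> count=0 queue=[T4,T2] holders={T1,T3}
Step 15: wait(T5) -> count=0 queue=[T4,T2,T5] holders={T1,T3}
Step 16: signal(T1) -> count=0 queue=[T2,T5] holders={T3,T4}
Final holders: T3,T4

Answer: T3,T4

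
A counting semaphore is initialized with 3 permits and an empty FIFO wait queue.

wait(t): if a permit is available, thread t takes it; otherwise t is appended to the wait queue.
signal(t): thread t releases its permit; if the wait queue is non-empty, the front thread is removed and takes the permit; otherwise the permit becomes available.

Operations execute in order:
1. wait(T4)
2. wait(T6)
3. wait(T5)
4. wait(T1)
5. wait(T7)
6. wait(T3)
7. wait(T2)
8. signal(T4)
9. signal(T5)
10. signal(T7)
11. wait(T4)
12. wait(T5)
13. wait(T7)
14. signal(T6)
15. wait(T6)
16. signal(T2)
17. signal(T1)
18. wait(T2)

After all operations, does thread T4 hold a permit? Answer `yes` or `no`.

Answer: yes

Derivation:
Step 1: wait(T4) -> count=2 queue=[] holders={T4}
Step 2: wait(T6) -> count=1 queue=[] holders={T4,T6}
Step 3: wait(T5) -> count=0 queue=[] holders={T4,T5,T6}
Step 4: wait(T1) -> count=0 queue=[T1] holders={T4,T5,T6}
Step 5: wait(T7) -> count=0 queue=[T1,T7] holders={T4,T5,T6}
Step 6: wait(T3) -> count=0 queue=[T1,T7,T3] holders={T4,T5,T6}
Step 7: wait(T2) -> count=0 queue=[T1,T7,T3,T2] holders={T4,T5,T6}
Step 8: signal(T4) -> count=0 queue=[T7,T3,T2] holders={T1,T5,T6}
Step 9: signal(T5) -> count=0 queue=[T3,T2] holders={T1,T6,T7}
Step 10: signal(T7) -> count=0 queue=[T2] holders={T1,T3,T6}
Step 11: wait(T4) -> count=0 queue=[T2,T4] holders={T1,T3,T6}
Step 12: wait(T5) -> count=0 queue=[T2,T4,T5] holders={T1,T3,T6}
Step 13: wait(T7) -> count=0 queue=[T2,T4,T5,T7] holders={T1,T3,T6}
Step 14: signal(T6) -> count=0 queue=[T4,T5,T7] holders={T1,T2,T3}
Step 15: wait(T6) -> count=0 queue=[T4,T5,T7,T6] holders={T1,T2,T3}
Step 16: signal(T2) -> count=0 queue=[T5,T7,T6] holders={T1,T3,T4}
Step 17: signal(T1) -> count=0 queue=[T7,T6] holders={T3,T4,T5}
Step 18: wait(T2) -> count=0 queue=[T7,T6,T2] holders={T3,T4,T5}
Final holders: {T3,T4,T5} -> T4 in holders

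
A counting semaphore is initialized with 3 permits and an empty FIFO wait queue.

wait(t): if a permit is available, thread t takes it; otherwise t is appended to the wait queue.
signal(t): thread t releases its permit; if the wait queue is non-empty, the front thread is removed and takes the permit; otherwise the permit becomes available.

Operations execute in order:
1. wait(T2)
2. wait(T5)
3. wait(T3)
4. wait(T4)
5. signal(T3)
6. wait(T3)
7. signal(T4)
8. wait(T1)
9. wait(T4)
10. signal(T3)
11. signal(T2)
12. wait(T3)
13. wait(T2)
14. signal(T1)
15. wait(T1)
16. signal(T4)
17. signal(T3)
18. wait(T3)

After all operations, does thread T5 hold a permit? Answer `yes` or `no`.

Answer: yes

Derivation:
Step 1: wait(T2) -> count=2 queue=[] holders={T2}
Step 2: wait(T5) -> count=1 queue=[] holders={T2,T5}
Step 3: wait(T3) -> count=0 queue=[] holders={T2,T3,T5}
Step 4: wait(T4) -> count=0 queue=[T4] holders={T2,T3,T5}
Step 5: signal(T3) -> count=0 queue=[] holders={T2,T4,T5}
Step 6: wait(T3) -> count=0 queue=[T3] holders={T2,T4,T5}
Step 7: signal(T4) -> count=0 queue=[] holders={T2,T3,T5}
Step 8: wait(T1) -> count=0 queue=[T1] holders={T2,T3,T5}
Step 9: wait(T4) -> count=0 queue=[T1,T4] holders={T2,T3,T5}
Step 10: signal(T3) -> count=0 queue=[T4] holders={T1,T2,T5}
Step 11: signal(T2) -> count=0 queue=[] holders={T1,T4,T5}
Step 12: wait(T3) -> count=0 queue=[T3] holders={T1,T4,T5}
Step 13: wait(T2) -> count=0 queue=[T3,T2] holders={T1,T4,T5}
Step 14: signal(T1) -> count=0 queue=[T2] holders={T3,T4,T5}
Step 15: wait(T1) -> count=0 queue=[T2,T1] holders={T3,T4,T5}
Step 16: signal(T4) -> count=0 queue=[T1] holders={T2,T3,T5}
Step 17: signal(T3) -> count=0 queue=[] holders={T1,T2,T5}
Step 18: wait(T3) -> count=0 queue=[T3] holders={T1,T2,T5}
Final holders: {T1,T2,T5} -> T5 in holders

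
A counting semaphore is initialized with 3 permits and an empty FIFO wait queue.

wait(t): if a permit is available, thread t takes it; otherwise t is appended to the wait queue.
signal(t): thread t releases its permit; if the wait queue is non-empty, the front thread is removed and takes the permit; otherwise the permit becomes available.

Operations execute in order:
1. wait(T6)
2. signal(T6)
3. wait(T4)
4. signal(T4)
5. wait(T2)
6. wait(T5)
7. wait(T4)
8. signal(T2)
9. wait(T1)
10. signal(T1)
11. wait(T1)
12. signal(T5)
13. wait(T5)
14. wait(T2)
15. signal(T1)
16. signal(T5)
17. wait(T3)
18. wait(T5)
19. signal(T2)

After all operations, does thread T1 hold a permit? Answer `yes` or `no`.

Step 1: wait(T6) -> count=2 queue=[] holders={T6}
Step 2: signal(T6) -> count=3 queue=[] holders={none}
Step 3: wait(T4) -> count=2 queue=[] holders={T4}
Step 4: signal(T4) -> count=3 queue=[] holders={none}
Step 5: wait(T2) -> count=2 queue=[] holders={T2}
Step 6: wait(T5) -> count=1 queue=[] holders={T2,T5}
Step 7: wait(T4) -> count=0 queue=[] holders={T2,T4,T5}
Step 8: signal(T2) -> count=1 queue=[] holders={T4,T5}
Step 9: wait(T1) -> count=0 queue=[] holders={T1,T4,T5}
Step 10: signal(T1) -> count=1 queue=[] holders={T4,T5}
Step 11: wait(T1) -> count=0 queue=[] holders={T1,T4,T5}
Step 12: signal(T5) -> count=1 queue=[] holders={T1,T4}
Step 13: wait(T5) -> count=0 queue=[] holders={T1,T4,T5}
Step 14: wait(T2) -> count=0 queue=[T2] holders={T1,T4,T5}
Step 15: signal(T1) -> count=0 queue=[] holders={T2,T4,T5}
Step 16: signal(T5) -> count=1 queue=[] holders={T2,T4}
Step 17: wait(T3) -> count=0 queue=[] holders={T2,T3,T4}
Step 18: wait(T5) -> count=0 queue=[T5] holders={T2,T3,T4}
Step 19: signal(T2) -> count=0 queue=[] holders={T3,T4,T5}
Final holders: {T3,T4,T5} -> T1 not in holders

Answer: no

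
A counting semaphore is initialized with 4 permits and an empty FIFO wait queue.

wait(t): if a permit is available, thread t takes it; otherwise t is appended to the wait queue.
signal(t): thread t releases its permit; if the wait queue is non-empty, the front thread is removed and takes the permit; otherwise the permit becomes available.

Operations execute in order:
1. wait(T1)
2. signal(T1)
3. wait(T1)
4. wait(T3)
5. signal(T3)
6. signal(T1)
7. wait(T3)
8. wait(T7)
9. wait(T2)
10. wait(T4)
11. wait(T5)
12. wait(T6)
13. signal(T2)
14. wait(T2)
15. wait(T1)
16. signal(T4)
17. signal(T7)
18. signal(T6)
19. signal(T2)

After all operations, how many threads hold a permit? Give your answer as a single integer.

Answer: 3

Derivation:
Step 1: wait(T1) -> count=3 queue=[] holders={T1}
Step 2: signal(T1) -> count=4 queue=[] holders={none}
Step 3: wait(T1) -> count=3 queue=[] holders={T1}
Step 4: wait(T3) -> count=2 queue=[] holders={T1,T3}
Step 5: signal(T3) -> count=3 queue=[] holders={T1}
Step 6: signal(T1) -> count=4 queue=[] holders={none}
Step 7: wait(T3) -> count=3 queue=[] holders={T3}
Step 8: wait(T7) -> count=2 queue=[] holders={T3,T7}
Step 9: wait(T2) -> count=1 queue=[] holders={T2,T3,T7}
Step 10: wait(T4) -> count=0 queue=[] holders={T2,T3,T4,T7}
Step 11: wait(T5) -> count=0 queue=[T5] holders={T2,T3,T4,T7}
Step 12: wait(T6) -> count=0 queue=[T5,T6] holders={T2,T3,T4,T7}
Step 13: signal(T2) -> count=0 queue=[T6] holders={T3,T4,T5,T7}
Step 14: wait(T2) -> count=0 queue=[T6,T2] holders={T3,T4,T5,T7}
Step 15: wait(T1) -> count=0 queue=[T6,T2,T1] holders={T3,T4,T5,T7}
Step 16: signal(T4) -> count=0 queue=[T2,T1] holders={T3,T5,T6,T7}
Step 17: signal(T7) -> count=0 queue=[T1] holders={T2,T3,T5,T6}
Step 18: signal(T6) -> count=0 queue=[] holders={T1,T2,T3,T5}
Step 19: signal(T2) -> count=1 queue=[] holders={T1,T3,T5}
Final holders: {T1,T3,T5} -> 3 thread(s)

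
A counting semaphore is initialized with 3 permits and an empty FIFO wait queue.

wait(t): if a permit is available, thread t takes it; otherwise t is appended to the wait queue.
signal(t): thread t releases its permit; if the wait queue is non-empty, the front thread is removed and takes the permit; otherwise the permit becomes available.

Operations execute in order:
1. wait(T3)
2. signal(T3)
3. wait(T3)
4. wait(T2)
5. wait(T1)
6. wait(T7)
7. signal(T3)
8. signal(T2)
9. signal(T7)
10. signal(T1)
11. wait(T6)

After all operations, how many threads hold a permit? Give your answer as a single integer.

Answer: 1

Derivation:
Step 1: wait(T3) -> count=2 queue=[] holders={T3}
Step 2: signal(T3) -> count=3 queue=[] holders={none}
Step 3: wait(T3) -> count=2 queue=[] holders={T3}
Step 4: wait(T2) -> count=1 queue=[] holders={T2,T3}
Step 5: wait(T1) -> count=0 queue=[] holders={T1,T2,T3}
Step 6: wait(T7) -> count=0 queue=[T7] holders={T1,T2,T3}
Step 7: signal(T3) -> count=0 queue=[] holders={T1,T2,T7}
Step 8: signal(T2) -> count=1 queue=[] holders={T1,T7}
Step 9: signal(T7) -> count=2 queue=[] holders={T1}
Step 10: signal(T1) -> count=3 queue=[] holders={none}
Step 11: wait(T6) -> count=2 queue=[] holders={T6}
Final holders: {T6} -> 1 thread(s)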